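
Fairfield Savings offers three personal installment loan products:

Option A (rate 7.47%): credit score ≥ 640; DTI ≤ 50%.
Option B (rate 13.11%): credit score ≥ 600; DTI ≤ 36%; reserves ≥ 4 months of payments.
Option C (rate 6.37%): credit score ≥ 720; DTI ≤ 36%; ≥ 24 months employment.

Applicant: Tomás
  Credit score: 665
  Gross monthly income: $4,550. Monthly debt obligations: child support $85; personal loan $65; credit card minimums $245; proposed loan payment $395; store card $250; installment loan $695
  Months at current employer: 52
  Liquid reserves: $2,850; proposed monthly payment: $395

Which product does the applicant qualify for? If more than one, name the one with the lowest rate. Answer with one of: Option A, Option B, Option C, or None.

Total debts = (85 + 65 + 245 + 395 + 250 + 695) = 1,735; DTI = 1,735/4,550 = 38.1%.
Reserves = 2,850/395 = 7.2 months.
Option A: score 665 ≥ 640; DTI 38.1% ≤ 50% → qualifies.
Option B: score 665 ≥ 600; DTI 38.1% > 36%; reserves 7.2 ≥ 4 mo → does not qualify.
Option C: score 665 < 720; DTI 38.1% > 36%; employment 52 ≥ 24 mo → does not qualify.

Option A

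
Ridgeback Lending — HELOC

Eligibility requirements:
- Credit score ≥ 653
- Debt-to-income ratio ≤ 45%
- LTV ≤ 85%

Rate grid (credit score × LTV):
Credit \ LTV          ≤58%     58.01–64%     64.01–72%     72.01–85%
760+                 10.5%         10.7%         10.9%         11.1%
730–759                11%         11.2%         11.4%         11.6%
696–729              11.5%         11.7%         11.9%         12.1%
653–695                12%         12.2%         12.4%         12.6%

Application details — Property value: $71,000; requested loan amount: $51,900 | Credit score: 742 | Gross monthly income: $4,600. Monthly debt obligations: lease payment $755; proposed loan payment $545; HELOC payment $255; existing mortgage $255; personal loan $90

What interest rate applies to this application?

11.6%

Credit score 742 ≥ 653; Total monthly debts = (755 + 545 + 255 + 255 + 90) = 1,900. Debt-to-income = 1,900/4,600 = 41.3% — meets 45% limit
LTV = 51,900/71,000 = 73.1% ≤ 85%
Score 742 is in the 730–759 band; LTV 73.1% is in the 72.01–85% band → 11.6%.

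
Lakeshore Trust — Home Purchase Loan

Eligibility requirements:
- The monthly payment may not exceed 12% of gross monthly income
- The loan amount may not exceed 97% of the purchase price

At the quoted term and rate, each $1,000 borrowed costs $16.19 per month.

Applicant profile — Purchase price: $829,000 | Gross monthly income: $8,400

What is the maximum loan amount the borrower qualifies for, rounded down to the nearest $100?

Payment cap: 12% × $8,400 = $1,008/month.
At $16.19 per $1,000, that supports 1,008/16.19 × 1,000 ≈ $62,260 → $62,200.
LTV cap: 97% × $829,000 = $804,130 → $804,100.
Binding constraint: payment-to-income.

$62,200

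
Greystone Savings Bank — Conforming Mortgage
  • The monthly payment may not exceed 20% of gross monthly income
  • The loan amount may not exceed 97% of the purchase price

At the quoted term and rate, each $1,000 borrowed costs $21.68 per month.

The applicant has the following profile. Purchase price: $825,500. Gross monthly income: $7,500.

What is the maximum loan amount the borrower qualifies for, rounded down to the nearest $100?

$69,100

Payment cap: 20% × $7,500 = $1,500/month.
At $21.68 per $1,000, that supports 1,500/21.68 × 1,000 ≈ $69,188 → $69,100.
LTV cap: 97% × $825,500 = $800,735 → $800,700.
Binding constraint: payment-to-income.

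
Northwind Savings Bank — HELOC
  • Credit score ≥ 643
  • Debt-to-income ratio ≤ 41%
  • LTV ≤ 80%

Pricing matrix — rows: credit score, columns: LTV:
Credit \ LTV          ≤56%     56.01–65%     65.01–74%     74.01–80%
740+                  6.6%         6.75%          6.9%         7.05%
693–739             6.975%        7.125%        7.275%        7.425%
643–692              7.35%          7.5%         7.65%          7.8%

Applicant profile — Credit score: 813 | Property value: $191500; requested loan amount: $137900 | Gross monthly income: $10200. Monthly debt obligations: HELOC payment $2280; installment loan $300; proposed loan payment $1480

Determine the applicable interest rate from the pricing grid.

6.9%

Credit score 813 ≥ 643; Total monthly debts = (2,280 + 300 + 1,480) = 4,060. DTI: 4,060 ÷ 10,200 = 39.8%, within the 41% cap
Loan-to-value = 137,900/191,500 = 72% — pass (80% max)
Row: 813 falls in 740+. Column: 72% falls in 65.01–74%. Rate = 6.9%.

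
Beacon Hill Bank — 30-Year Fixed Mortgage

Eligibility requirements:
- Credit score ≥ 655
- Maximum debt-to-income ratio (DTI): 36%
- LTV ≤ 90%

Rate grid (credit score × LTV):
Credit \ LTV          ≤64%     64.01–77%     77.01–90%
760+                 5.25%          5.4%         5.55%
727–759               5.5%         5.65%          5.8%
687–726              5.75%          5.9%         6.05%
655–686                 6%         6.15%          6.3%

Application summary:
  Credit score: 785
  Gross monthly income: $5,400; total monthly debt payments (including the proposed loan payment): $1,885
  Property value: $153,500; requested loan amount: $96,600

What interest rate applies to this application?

5.25%

Credit score 785 ≥ 655; DTI: 1,885 ÷ 5,400 = 34.9%, within the 36% cap
Loan-to-value = 96,600/153,500 = 62.9% — pass (90% max)
Score 785 is in the 760+ band; LTV 62.9% is in the ≤64% band → 5.25%.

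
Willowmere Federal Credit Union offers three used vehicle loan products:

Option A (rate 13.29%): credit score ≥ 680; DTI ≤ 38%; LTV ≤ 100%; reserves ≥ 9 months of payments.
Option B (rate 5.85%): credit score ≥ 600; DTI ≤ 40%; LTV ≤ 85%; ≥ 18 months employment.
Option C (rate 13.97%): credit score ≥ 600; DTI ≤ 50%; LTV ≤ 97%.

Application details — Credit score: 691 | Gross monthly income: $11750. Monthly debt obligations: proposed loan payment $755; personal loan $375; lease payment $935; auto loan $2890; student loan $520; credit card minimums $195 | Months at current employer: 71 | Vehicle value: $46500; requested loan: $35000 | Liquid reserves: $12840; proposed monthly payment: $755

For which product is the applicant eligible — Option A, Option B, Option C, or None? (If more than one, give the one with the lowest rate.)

Total debts = (755 + 375 + 935 + 2,890 + 520 + 195) = 5,670; DTI = 5,670/11,750 = 48.3%.
LTV = 35,000/46,500 = 75.3%.
Reserves = 12,840/755 = 17.0 months.
Option A: score 691 ≥ 680; DTI 48.3% > 38%; LTV 75.3% ≤ 100%; reserves 17.0 ≥ 9 mo → does not qualify.
Option B: score 691 ≥ 600; DTI 48.3% > 40%; LTV 75.3% ≤ 85%; employment 71 ≥ 18 mo → does not qualify.
Option C: score 691 ≥ 600; DTI 48.3% ≤ 50%; LTV 75.3% ≤ 97% → qualifies.

Option C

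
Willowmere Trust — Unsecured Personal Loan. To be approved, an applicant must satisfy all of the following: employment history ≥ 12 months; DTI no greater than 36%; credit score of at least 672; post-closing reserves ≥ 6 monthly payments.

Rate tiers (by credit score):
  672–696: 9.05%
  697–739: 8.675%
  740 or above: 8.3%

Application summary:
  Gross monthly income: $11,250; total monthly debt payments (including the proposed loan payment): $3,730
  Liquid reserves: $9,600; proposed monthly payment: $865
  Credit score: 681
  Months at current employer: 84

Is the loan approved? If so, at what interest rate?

Approved at 9.05%

Credit score 681 ≥ 672 (meets minimum)
Debt-to-income = 3,730/11,250 = 33.2% — meets 36% limit
Liquid reserves cover 9,600/865 = 11.1 months — ≥ 6 required
Employment 84 ≥ 12 months
All requirements met. Score 681 falls in the 672–696 tier → 9.05%.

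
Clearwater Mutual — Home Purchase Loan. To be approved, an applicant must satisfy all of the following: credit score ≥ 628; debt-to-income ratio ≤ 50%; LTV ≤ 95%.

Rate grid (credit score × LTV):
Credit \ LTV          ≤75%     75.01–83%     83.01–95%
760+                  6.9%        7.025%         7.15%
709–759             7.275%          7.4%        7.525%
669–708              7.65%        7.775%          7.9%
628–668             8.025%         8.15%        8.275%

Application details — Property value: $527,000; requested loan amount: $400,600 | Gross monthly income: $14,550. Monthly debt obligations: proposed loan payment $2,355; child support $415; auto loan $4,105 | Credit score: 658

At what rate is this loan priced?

8.15%

Credit score 658 ≥ 628; Total monthly debts = (2,355 + 415 + 4,105) = 6,875. DTI: 6,875 ÷ 14,550 = 47.3%, within the 50% cap
LTV = 400,600/527,000 = 76% ≤ 95%
Credit 658 → row 628–668; LTV 76% → column 75.01–83%. Grid cell → 8.15%.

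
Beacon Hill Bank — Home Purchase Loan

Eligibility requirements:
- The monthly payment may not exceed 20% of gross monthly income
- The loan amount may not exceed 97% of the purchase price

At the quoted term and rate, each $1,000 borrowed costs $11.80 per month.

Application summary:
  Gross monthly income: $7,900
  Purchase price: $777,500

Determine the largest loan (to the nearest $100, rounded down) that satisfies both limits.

Payment cap: 20% × $7,900 = $1,580/month.
At $11.80 per $1,000, that supports 1,580/11.80 × 1,000 ≈ $133,898 → $133,800.
LTV cap: 97% × $777,500 = $754,175 → $754,100.
Binding constraint: payment-to-income.

$133,800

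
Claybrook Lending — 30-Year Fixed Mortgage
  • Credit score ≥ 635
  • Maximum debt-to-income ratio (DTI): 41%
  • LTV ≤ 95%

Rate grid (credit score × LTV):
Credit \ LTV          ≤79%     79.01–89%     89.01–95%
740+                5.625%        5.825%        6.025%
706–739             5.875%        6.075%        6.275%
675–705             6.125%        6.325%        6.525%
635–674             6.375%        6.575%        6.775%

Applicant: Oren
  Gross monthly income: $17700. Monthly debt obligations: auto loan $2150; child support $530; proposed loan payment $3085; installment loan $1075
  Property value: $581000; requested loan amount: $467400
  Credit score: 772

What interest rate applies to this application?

Credit score 772 ≥ 635; Total monthly debts = (2,150 + 530 + 3,085 + 1,075) = 6,840. DTI = 6,840/17,700 = 38.6% ≤ 41%
Loan-to-value = 467,400/581,000 = 80.4% — pass (95% max)
Score 772 is in the 740+ band; LTV 80.4% is in the 79.01–89% band → 5.825%.

5.825%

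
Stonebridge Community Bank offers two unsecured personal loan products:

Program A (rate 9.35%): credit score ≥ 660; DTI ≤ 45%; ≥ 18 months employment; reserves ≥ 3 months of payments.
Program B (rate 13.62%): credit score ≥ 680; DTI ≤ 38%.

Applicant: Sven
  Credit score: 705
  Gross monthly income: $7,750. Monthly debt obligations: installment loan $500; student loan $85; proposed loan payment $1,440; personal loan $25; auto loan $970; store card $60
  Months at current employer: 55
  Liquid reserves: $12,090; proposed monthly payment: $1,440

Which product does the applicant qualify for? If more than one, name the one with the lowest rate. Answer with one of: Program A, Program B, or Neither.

Total debts = (500 + 85 + 1,440 + 25 + 970 + 60) = 3,080; DTI = 3,080/7,750 = 39.7%.
Reserves = 12,090/1,440 = 8.4 months.
Program A: score 705 ≥ 660; DTI 39.7% ≤ 45%; employment 55 ≥ 18 mo; reserves 8.4 ≥ 3 mo → qualifies.
Program B: score 705 ≥ 680; DTI 39.7% > 38% → does not qualify.

Program A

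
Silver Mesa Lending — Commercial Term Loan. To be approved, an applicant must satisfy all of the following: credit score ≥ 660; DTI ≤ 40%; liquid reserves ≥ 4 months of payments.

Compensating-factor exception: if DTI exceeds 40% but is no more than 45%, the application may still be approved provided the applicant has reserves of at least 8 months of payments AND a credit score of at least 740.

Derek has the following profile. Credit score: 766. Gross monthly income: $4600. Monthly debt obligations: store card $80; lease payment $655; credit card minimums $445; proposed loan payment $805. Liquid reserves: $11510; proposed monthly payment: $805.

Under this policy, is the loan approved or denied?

Credit score 766 ≥ 660 (meets base)
Total debts = (80 + 655 + 445 + 805) = 1,985. DTI = 1,985/4,600 = 43.2% > 40% — standard DTI limit exceeded.
Liquid reserves cover 11,510/805 = 14.3 months — ≥ 4 required
43.2% falls in the override range (40%–45%), so the compensating-factor test applies.
Reserves 14.3 ≥ 8 months; credit score 766 ≥ 740.
Both compensating conditions met → exception applies.

Approved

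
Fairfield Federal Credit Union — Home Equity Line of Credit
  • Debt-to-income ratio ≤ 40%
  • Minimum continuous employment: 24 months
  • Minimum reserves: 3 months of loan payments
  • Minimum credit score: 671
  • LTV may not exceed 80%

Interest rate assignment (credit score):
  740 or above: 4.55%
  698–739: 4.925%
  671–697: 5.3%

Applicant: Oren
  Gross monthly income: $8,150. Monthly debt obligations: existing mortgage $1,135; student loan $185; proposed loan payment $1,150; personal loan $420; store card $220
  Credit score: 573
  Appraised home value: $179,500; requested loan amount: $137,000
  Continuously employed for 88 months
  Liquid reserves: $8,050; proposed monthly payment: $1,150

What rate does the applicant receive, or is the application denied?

Denied

Credit score 573 < 671 (below minimum)
Employment 88 ≥ 24 months
Liquid reserves cover 8,050/1,150 = 7.0 months — ≥ 3 required
Total monthly debts = (1,135 + 185 + 1,150 + 420 + 220) = 3,110. DTI = 3,110/8,150 = 38.2% ≤ 40%
Loan-to-value = 137,000/179,500 = 76.3% — pass (80% max)
Not all requirements met → denied.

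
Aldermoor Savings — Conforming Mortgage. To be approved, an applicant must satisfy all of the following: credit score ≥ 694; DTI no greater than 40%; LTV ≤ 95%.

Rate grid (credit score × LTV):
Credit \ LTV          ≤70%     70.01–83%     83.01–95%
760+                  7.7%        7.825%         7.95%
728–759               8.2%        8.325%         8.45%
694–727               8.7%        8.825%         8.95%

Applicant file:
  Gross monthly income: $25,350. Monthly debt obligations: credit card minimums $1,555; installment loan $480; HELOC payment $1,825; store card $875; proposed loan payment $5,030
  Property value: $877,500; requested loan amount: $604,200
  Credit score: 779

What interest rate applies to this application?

7.7%

Credit score 779 ≥ 694; Total monthly debts = (1,555 + 480 + 1,825 + 875 + 5,030) = 9,765. DTI = 9,765/25,350 = 38.5% ≤ 40%
LTV: 604,200 ÷ 877,500 = 68.9%, within 95% cap
Credit 779 → row 760+; LTV 68.9% → column ≤70%. Grid cell → 7.7%.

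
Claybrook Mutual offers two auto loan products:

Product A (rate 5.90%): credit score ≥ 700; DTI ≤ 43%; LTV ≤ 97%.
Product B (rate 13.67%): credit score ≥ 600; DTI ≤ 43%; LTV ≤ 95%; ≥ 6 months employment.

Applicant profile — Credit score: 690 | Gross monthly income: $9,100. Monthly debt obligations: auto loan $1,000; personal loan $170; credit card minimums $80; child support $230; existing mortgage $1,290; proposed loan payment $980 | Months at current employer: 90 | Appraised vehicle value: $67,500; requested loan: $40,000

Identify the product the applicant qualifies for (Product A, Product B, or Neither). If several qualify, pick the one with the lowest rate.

Total debts = (1,000 + 170 + 80 + 230 + 1,290 + 980) = 3,750; DTI = 3,750/9,100 = 41.2%.
LTV = 40,000/67,500 = 59.3%.
Product A: score 690 < 700; DTI 41.2% ≤ 43%; LTV 59.3% ≤ 97% → does not qualify.
Product B: score 690 ≥ 600; DTI 41.2% ≤ 43%; LTV 59.3% ≤ 95%; employment 90 ≥ 6 mo → qualifies.

Product B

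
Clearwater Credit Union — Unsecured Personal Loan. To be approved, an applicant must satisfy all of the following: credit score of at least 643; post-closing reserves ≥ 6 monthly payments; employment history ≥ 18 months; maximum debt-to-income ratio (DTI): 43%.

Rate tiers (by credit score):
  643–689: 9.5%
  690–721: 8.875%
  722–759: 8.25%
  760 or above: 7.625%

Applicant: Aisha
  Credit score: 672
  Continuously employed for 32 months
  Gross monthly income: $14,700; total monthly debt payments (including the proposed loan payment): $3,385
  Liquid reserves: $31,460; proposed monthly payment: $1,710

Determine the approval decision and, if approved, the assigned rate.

Approved at 9.5%

Credit score 672 ≥ 643 (meets minimum)
Employment 32 ≥ 18 months
Liquid reserves cover 31,460/1,710 = 18.4 months — ≥ 6 required
Debt-to-income = 3,385/14,700 = 23% — meets 43% limit
All requirements met. Score 672 falls in the 643–689 tier → 9.5%.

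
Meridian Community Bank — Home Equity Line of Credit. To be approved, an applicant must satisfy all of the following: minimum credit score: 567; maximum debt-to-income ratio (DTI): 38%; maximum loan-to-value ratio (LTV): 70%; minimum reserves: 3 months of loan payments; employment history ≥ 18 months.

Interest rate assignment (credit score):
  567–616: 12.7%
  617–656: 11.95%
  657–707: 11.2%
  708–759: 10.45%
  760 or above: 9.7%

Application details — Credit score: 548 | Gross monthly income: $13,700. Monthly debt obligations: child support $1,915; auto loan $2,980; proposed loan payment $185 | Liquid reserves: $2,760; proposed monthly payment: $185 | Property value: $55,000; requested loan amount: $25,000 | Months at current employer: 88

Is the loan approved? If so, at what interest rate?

Credit score 548 < 567 (below minimum)
Employment 88 ≥ 18 months
Total monthly debts = (1,915 + 2,980 + 185) = 5,080. DTI = 5,080/13,700 = 37.1% ≤ 38%
Liquid reserves cover 2,760/185 = 14.9 months — ≥ 3 required
Loan-to-value = 25,000/55,000 = 45.5% — pass (70% max)
Not all requirements met → denied.

Denied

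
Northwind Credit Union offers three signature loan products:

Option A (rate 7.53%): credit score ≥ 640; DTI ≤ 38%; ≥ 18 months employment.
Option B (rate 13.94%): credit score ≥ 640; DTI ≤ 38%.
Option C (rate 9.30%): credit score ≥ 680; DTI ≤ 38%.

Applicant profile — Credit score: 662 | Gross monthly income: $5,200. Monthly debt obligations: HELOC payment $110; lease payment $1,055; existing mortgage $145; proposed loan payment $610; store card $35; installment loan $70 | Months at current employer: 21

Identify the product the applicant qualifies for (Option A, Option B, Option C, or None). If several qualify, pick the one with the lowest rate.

Total debts = (110 + 1,055 + 145 + 610 + 35 + 70) = 2,025; DTI = 2,025/5,200 = 38.9%.
Option A: score 662 ≥ 640; DTI 38.9% > 38%; employment 21 ≥ 18 mo → does not qualify.
Option B: score 662 ≥ 640; DTI 38.9% > 38% → does not qualify.
Option C: score 662 < 680; DTI 38.9% > 38% → does not qualify.

None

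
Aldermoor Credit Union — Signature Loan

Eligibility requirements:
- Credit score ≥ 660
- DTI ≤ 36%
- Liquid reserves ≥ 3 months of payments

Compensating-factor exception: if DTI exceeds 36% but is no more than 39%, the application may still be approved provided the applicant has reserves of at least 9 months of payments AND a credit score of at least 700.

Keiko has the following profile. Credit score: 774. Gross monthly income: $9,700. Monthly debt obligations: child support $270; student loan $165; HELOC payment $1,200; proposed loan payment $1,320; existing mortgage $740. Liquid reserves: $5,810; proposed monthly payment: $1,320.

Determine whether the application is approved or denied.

Credit score 774 ≥ 660 (meets base)
Total debts = (270 + 165 + 1,200 + 1,320 + 740) = 3,695. DTI: 3,695 ÷ 9,700 = 38.1%, over the 36% base limit.
Reserves = 5,810/1,320 = 4.4 months ≥ 3
DTI 38.1% is within the 36%–39% exception band; checking compensating factors.
Reserves 4.4 < 9 months; credit score 774 ≥ 700.
Override conditions not both satisfied; exception does not apply.

Denied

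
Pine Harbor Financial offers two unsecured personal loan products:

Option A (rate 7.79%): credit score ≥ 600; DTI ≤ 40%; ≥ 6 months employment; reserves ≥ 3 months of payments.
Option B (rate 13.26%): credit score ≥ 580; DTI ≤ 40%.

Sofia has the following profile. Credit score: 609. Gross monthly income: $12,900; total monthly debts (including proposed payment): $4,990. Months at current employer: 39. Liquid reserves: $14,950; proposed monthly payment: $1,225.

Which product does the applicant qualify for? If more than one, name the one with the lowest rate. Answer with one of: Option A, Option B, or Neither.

Option A

DTI = 4,990/12,900 = 38.7%.
Reserves = 14,950/1,225 = 12.2 months.
Option A: score 609 ≥ 600; DTI 38.7% ≤ 40%; employment 39 ≥ 6 mo; reserves 12.2 ≥ 3 mo → qualifies.
Option B: score 609 ≥ 580; DTI 38.7% ≤ 40% → qualifies.
Qualifying: Option A, Option B. Lowest rate is 7.79% → Option A.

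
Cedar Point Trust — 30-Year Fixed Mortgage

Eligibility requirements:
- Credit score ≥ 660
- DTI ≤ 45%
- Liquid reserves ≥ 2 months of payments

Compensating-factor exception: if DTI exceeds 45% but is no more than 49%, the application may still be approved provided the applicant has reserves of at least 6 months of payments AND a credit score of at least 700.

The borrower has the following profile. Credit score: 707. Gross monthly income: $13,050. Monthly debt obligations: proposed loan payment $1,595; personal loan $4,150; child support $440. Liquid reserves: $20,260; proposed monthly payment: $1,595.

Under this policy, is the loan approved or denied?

Approved

Credit score 707 ≥ 660 (meets base)
Total debts = (1,595 + 4,150 + 440) = 6,185. DTI: 6,185 ÷ 13,050 = 47.4%, over the 45% base limit.
Reserves: 20,260 ÷ 1,595 = 12.7 months (meets 2-month minimum)
DTI 47.4% is within the 45%–49% exception band; checking compensating factors.
Reserves 12.7 ≥ 6 months; credit score 707 ≥ 700.
Both compensating conditions met → exception applies.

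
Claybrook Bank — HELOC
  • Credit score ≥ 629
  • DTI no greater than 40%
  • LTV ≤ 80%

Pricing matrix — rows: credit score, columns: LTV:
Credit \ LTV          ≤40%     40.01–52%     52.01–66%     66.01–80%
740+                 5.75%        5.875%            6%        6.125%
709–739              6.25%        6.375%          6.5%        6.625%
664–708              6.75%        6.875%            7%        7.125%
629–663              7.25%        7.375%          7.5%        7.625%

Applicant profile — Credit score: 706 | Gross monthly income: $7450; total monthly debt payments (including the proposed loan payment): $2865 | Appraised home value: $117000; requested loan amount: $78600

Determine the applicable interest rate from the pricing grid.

Credit score 706 ≥ 629; Debt-to-income = 2,865/7,450 = 38.5% — meets 40% limit
Loan-to-value = 78,600/117,000 = 67.2% — pass (80% max)
Row: 706 falls in 664–708. Column: 67.2% falls in 66.01–80%. Rate = 7.125%.

7.125%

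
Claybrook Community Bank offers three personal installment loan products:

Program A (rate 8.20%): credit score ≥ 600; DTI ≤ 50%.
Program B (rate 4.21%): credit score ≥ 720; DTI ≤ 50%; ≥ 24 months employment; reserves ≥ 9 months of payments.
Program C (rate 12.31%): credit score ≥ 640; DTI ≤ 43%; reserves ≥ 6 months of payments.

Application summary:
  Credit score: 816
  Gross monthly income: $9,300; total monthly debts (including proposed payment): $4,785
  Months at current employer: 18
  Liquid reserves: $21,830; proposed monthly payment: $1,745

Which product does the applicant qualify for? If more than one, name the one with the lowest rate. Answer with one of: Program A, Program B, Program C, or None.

None

DTI = 4,785/9,300 = 51.5%.
Reserves = 21,830/1,745 = 12.5 months.
Program A: score 816 ≥ 600; DTI 51.5% > 50% → does not qualify.
Program B: score 816 ≥ 720; DTI 51.5% > 50%; employment 18 < 24 mo; reserves 12.5 ≥ 9 mo → does not qualify.
Program C: score 816 ≥ 640; DTI 51.5% > 43%; reserves 12.5 ≥ 6 mo → does not qualify.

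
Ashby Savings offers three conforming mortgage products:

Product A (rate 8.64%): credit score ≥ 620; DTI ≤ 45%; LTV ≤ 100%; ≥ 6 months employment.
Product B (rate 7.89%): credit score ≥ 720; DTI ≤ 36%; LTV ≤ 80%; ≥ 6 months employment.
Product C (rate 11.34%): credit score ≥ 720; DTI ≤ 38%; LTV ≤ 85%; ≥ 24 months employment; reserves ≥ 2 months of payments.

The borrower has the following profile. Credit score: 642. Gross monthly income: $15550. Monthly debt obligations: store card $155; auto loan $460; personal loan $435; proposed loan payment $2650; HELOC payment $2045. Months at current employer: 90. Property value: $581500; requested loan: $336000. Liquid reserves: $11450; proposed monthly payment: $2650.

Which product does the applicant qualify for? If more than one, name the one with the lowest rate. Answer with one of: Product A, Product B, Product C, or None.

Product A

Total debts = (155 + 460 + 435 + 2,650 + 2,045) = 5,745; DTI = 5,745/15,550 = 36.9%.
LTV = 336,000/581,500 = 57.8%.
Reserves = 11,450/2,650 = 4.3 months.
Product A: score 642 ≥ 620; DTI 36.9% ≤ 45%; LTV 57.8% ≤ 100%; employment 90 ≥ 6 mo → qualifies.
Product B: score 642 < 720; DTI 36.9% > 36%; LTV 57.8% ≤ 80%; employment 90 ≥ 6 mo → does not qualify.
Product C: score 642 < 720; DTI 36.9% ≤ 38%; LTV 57.8% ≤ 85%; employment 90 ≥ 24 mo; reserves 4.3 ≥ 2 mo → does not qualify.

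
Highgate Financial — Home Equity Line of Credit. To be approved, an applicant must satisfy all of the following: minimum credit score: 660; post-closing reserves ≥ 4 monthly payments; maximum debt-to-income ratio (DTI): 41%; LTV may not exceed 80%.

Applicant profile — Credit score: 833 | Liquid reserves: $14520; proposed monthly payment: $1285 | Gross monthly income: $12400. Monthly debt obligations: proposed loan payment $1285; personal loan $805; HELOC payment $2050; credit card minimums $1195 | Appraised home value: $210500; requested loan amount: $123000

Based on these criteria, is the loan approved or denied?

Denied

Credit score 833 ≥ 660 (meets)
Reserves: 14,520 ÷ 1,285 = 11.3 months (meets 4-month minimum)
Total monthly debts = (1,285 + 805 + 2,050 + 1,195) = 5,335. DTI: 5,335 ÷ 12,400 = 43%, exceeds the 41% cap
LTV: 123,000 ÷ 210,500 = 58.4%, within 80% cap
Fails on DTI.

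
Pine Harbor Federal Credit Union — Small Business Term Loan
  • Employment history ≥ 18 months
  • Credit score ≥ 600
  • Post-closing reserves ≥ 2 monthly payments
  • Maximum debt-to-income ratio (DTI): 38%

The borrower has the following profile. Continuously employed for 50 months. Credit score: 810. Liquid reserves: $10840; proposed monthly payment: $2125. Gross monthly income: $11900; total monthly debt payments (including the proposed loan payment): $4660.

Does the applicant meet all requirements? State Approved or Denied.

Employment 50 ≥ 18 months
Credit score 810 ≥ 600 (meets)
Reserves = 10,840/2,125 = 5.1 months ≥ 2
DTI = 4,660/11,900 = 39.2% > 38%
Fails on DTI.

Denied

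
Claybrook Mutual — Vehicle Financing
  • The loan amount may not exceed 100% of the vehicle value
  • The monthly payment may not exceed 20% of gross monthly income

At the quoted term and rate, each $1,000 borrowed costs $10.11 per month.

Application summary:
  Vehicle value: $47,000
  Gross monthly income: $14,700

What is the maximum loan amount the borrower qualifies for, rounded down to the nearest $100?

$47,000

Payment cap: 20% × $14,700 = $2,940/month.
At $10.11 per $1,000, that supports 2,940/10.11 × 1,000 ≈ $290,801 → $290,800.
LTV cap: 100% × $47,000 = $47,000 → $47,000.
Binding constraint: loan-to-value.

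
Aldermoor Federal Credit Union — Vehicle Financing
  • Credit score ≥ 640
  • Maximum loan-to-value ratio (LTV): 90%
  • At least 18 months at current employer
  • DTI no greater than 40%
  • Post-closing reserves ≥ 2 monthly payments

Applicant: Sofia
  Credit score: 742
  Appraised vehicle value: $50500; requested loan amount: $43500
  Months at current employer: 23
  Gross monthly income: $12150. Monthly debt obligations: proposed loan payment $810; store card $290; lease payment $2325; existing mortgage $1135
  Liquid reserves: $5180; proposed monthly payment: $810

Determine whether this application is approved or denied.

Approved

Credit score 742 ≥ 640 (meets)
LTV: 43,500 ÷ 50,500 = 86.1%, within 90% cap
Employment 23 ≥ 18 months
Total monthly debts = (810 + 290 + 2,325 + 1,135) = 4,560. DTI: 4,560 ÷ 12,150 = 37.5%, within the 40% cap
Reserves: 5,180 ÷ 810 = 6.4 months (meets 2-month minimum)
All criteria satisfied.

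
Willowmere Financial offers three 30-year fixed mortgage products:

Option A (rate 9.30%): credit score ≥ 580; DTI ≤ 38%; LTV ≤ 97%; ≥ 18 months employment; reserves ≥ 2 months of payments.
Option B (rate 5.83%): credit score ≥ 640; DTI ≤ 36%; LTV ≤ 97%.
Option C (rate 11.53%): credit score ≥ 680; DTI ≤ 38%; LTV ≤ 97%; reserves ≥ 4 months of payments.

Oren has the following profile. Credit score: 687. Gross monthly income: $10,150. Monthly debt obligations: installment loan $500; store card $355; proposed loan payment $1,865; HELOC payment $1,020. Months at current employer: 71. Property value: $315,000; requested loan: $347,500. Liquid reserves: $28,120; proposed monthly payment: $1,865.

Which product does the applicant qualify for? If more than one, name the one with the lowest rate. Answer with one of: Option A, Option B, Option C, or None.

None

Total debts = (500 + 355 + 1,865 + 1,020) = 3,740; DTI = 3,740/10,150 = 36.8%.
LTV = 347,500/315,000 = 110.3%.
Reserves = 28,120/1,865 = 15.1 months.
Option A: score 687 ≥ 580; DTI 36.8% ≤ 38%; LTV 110.3% > 97%; employment 71 ≥ 18 mo; reserves 15.1 ≥ 2 mo → does not qualify.
Option B: score 687 ≥ 640; DTI 36.8% > 36%; LTV 110.3% > 97% → does not qualify.
Option C: score 687 ≥ 680; DTI 36.8% ≤ 38%; LTV 110.3% > 97%; reserves 15.1 ≥ 4 mo → does not qualify.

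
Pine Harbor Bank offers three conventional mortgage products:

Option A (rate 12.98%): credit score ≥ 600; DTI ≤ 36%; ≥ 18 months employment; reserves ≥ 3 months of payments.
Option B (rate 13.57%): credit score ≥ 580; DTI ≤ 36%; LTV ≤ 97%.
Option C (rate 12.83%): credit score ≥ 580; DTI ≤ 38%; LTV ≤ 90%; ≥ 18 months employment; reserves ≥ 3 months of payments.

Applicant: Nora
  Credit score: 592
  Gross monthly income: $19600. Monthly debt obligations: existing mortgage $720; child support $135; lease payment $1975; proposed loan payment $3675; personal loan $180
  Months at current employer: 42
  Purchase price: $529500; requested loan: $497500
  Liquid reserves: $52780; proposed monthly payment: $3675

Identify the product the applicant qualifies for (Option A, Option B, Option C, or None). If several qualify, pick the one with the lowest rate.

Total debts = (720 + 135 + 1,975 + 3,675 + 180) = 6,685; DTI = 6,685/19,600 = 34.1%.
LTV = 497,500/529,500 = 94%.
Reserves = 52,780/3,675 = 14.4 months.
Option A: score 592 < 600; DTI 34.1% ≤ 36%; employment 42 ≥ 18 mo; reserves 14.4 ≥ 3 mo → does not qualify.
Option B: score 592 ≥ 580; DTI 34.1% ≤ 36%; LTV 94% ≤ 97% → qualifies.
Option C: score 592 ≥ 580; DTI 34.1% ≤ 38%; LTV 94% > 90%; employment 42 ≥ 18 mo; reserves 14.4 ≥ 3 mo → does not qualify.

Option B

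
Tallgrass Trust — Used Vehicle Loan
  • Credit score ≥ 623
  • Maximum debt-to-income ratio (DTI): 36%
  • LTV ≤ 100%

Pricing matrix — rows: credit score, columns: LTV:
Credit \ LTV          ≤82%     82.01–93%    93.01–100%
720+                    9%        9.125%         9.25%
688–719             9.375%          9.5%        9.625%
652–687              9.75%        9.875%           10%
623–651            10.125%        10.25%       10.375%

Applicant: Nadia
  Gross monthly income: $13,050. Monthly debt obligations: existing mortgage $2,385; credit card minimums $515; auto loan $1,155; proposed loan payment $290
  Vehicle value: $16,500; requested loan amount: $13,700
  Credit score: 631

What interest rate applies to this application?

10.25%

Credit score 631 ≥ 623; Total monthly debts = (2,385 + 515 + 1,155 + 290) = 4,345. DTI = 4,345/13,050 = 33.3% ≤ 36%
LTV = 13,700/16,500 = 83% ≤ 100%
Row: 631 falls in 623–651. Column: 83% falls in 82.01–93%. Rate = 10.25%.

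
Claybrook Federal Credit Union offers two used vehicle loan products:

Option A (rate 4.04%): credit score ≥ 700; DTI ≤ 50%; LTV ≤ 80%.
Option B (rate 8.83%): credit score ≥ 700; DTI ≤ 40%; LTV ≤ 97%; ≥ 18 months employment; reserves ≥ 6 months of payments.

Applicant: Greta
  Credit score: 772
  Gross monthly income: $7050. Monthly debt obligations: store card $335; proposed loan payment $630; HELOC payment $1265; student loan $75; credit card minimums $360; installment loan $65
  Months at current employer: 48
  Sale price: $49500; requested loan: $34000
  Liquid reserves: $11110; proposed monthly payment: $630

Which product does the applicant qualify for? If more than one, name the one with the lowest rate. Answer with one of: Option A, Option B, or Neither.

Option A

Total debts = (335 + 630 + 1,265 + 75 + 360 + 65) = 2,730; DTI = 2,730/7,050 = 38.7%.
LTV = 34,000/49,500 = 68.7%.
Reserves = 11,110/630 = 17.6 months.
Option A: score 772 ≥ 700; DTI 38.7% ≤ 50%; LTV 68.7% ≤ 80% → qualifies.
Option B: score 772 ≥ 700; DTI 38.7% ≤ 40%; LTV 68.7% ≤ 97%; employment 48 ≥ 18 mo; reserves 17.6 ≥ 6 mo → qualifies.
Qualifying: Option A, Option B. Lowest rate is 4.04% → Option A.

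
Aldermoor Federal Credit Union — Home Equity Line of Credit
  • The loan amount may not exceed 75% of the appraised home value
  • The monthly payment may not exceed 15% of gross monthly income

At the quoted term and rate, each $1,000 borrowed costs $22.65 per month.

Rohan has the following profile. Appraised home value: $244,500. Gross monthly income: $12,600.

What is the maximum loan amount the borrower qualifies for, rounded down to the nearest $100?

$83,400

Payment cap: 15% × $12,600 = $1,890/month.
At $22.65 per $1,000, that supports 1,890/22.65 × 1,000 ≈ $83,443 → $83,400.
LTV cap: 75% × $244,500 = $183,375 → $183,300.
Binding constraint: payment-to-income.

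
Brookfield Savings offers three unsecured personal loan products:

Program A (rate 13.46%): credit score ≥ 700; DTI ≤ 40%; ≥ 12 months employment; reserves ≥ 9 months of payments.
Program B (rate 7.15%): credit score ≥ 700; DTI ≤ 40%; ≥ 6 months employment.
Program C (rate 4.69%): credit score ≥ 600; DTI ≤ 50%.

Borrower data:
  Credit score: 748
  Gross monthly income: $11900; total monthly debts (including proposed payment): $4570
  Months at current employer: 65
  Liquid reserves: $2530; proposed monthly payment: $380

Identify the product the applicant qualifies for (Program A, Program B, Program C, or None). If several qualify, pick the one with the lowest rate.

Program C

DTI = 4,570/11,900 = 38.4%.
Reserves = 2,530/380 = 6.7 months.
Program A: score 748 ≥ 700; DTI 38.4% ≤ 40%; employment 65 ≥ 12 mo; reserves 6.7 < 9 mo → does not qualify.
Program B: score 748 ≥ 700; DTI 38.4% ≤ 40%; employment 65 ≥ 6 mo → qualifies.
Program C: score 748 ≥ 600; DTI 38.4% ≤ 50% → qualifies.
Qualifying: Program B, Program C. Lowest rate is 4.69% → Program C.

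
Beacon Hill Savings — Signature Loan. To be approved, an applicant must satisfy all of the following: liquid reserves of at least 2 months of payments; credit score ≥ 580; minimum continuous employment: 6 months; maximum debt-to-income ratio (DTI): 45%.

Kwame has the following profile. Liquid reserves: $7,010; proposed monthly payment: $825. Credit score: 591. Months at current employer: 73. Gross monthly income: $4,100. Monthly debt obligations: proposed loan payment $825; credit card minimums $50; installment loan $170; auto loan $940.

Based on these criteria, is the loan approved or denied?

Reserves: 7,010 ÷ 825 = 8.5 months (meets 2-month minimum)
Credit score 591 ≥ 580 (meets)
Employment 73 ≥ 6 months
Total monthly debts = (825 + 50 + 170 + 940) = 1,985. Debt-to-income = 1,985/4,100 = 48.4% — over 45% limit
Fails on DTI.

Denied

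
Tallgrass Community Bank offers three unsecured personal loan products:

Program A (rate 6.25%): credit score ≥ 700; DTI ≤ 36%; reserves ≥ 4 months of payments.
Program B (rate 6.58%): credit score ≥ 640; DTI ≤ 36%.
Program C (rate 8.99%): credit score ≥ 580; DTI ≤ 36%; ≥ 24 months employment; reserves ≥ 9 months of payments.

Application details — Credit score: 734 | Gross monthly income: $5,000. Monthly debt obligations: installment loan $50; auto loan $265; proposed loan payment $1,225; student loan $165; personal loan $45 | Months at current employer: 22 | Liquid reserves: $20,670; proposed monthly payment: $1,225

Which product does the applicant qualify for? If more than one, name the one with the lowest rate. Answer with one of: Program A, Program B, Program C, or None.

Program A

Total debts = (50 + 265 + 1,225 + 165 + 45) = 1,750; DTI = 1,750/5,000 = 35%.
Reserves = 20,670/1,225 = 16.9 months.
Program A: score 734 ≥ 700; DTI 35% ≤ 36%; reserves 16.9 ≥ 4 mo → qualifies.
Program B: score 734 ≥ 640; DTI 35% ≤ 36% → qualifies.
Program C: score 734 ≥ 580; DTI 35% ≤ 36%; employment 22 < 24 mo; reserves 16.9 ≥ 9 mo → does not qualify.
Qualifying: Program A, Program B. Lowest rate is 6.25% → Program A.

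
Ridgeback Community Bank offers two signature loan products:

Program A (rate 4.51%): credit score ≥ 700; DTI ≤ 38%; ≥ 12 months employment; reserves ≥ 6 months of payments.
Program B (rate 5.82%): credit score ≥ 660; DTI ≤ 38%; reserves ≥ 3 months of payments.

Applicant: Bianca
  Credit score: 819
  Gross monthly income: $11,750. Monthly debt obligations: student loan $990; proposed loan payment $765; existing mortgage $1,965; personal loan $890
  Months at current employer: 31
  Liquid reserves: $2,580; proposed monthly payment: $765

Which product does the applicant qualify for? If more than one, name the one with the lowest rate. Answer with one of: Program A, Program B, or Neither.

Neither

Total debts = (990 + 765 + 1,965 + 890) = 4,610; DTI = 4,610/11,750 = 39.2%.
Reserves = 2,580/765 = 3.4 months.
Program A: score 819 ≥ 700; DTI 39.2% > 38%; employment 31 ≥ 12 mo; reserves 3.4 < 6 mo → does not qualify.
Program B: score 819 ≥ 660; DTI 39.2% > 38%; reserves 3.4 ≥ 3 mo → does not qualify.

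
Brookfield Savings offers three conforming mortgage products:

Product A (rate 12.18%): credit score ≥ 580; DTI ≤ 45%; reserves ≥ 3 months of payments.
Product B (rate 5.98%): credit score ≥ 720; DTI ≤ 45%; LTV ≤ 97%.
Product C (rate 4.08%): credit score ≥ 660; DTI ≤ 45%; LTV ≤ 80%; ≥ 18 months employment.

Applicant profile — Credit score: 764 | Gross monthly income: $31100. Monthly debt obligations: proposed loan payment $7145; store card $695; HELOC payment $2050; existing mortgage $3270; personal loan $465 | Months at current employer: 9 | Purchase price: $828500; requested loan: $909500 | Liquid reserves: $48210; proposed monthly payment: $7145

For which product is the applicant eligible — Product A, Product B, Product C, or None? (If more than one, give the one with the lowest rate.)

Total debts = (7,145 + 695 + 2,050 + 3,270 + 465) = 13,625; DTI = 13,625/31,100 = 43.8%.
LTV = 909,500/828,500 = 109.8%.
Reserves = 48,210/7,145 = 6.7 months.
Product A: score 764 ≥ 580; DTI 43.8% ≤ 45%; reserves 6.7 ≥ 3 mo → qualifies.
Product B: score 764 ≥ 720; DTI 43.8% ≤ 45%; LTV 109.8% > 97% → does not qualify.
Product C: score 764 ≥ 660; DTI 43.8% ≤ 45%; LTV 109.8% > 80%; employment 9 < 18 mo → does not qualify.

Product A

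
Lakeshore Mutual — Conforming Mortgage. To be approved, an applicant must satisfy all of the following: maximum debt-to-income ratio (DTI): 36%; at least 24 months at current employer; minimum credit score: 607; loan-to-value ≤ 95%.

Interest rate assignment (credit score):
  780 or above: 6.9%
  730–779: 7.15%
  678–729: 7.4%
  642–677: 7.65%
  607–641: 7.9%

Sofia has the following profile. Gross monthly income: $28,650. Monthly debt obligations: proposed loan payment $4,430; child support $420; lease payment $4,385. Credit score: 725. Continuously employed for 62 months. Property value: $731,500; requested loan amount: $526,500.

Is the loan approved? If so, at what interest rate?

Credit score 725 ≥ 607 (meets minimum)
LTV = 526,500/731,500 = 72% ≤ 95%
Total monthly debts = (4,430 + 420 + 4,385) = 9,235. DTI: 9,235 ÷ 28,650 = 32.2%, within the 36% cap
Employment 62 ≥ 24 months
All requirements met. Score 725 falls in the 678–729 tier → 7.4%.

Approved at 7.4%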